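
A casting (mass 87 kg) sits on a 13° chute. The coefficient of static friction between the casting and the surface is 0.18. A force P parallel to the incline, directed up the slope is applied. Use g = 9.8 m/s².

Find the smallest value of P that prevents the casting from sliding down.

P_min ≈ 42.3 N

The casting tends to slide down (tan θ > μ_s), so at the point of impending slip friction acts up-slope at its limit: f = μ_s N.
P is parallel to the surface, so N = m g cos θ = 831 N.
Along the incline: P + μ_s N = m g sin θ, so P = 192 − 0.18×831 = 42.3 N.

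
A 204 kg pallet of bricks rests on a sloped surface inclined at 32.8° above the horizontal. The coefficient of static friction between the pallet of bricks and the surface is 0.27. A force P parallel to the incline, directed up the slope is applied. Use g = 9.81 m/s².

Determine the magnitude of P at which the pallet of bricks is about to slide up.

At impending motion up the slope, friction acts down-slope at its limit: f = μ_s N.
P is parallel to the surface, so N = m g cos θ = 1680 N.
Along the incline: P = m g sin θ + μ_s N = 1080 + 0.27×1680 = 1540 N.

P ≈ 1540 N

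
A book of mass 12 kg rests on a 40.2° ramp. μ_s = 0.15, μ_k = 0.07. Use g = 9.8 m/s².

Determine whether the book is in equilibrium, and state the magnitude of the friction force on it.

N = m g cos θ = 89.8 N.
Down-slope weight component: m g sin θ = 75.9 N.
μ_s N = 13.5 N.
75.9 > 13.5 N, so it slides; kinetic friction f = μ_k N = 0.07×89.8 = 6.29 N.

f ≈ 6.29 N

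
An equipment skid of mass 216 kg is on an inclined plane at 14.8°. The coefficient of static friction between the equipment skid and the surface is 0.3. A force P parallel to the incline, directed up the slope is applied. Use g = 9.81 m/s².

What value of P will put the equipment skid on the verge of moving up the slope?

P ≈ 1160 N

At impending motion up the slope, friction acts down-slope at its limit: f = μ_s N.
P is parallel to the surface, so N = m g cos θ = 2050 N.
Along the incline: P = m g sin θ + μ_s N = 541 + 0.3×2050 = 1160 N.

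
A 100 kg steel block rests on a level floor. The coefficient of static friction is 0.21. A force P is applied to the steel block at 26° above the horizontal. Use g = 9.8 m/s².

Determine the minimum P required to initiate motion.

N = m g − P sin α (the pull lifts the steel block).
At impending slip, P cos α = μ_s N = μ_s (m g − P sin α).
Solving: P (cos α + μ_s sin α) = μ_s m g → P = 0.21×980/(cos 26° + 0.21 sin 26°) = 206/0.9909 = 208 N.

P ≈ 208 N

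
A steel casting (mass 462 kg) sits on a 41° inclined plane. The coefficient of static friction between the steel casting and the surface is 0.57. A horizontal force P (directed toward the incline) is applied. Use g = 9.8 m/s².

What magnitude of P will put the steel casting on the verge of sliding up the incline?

At impending motion up the slope, friction acts down-slope at its limit: f = μ_s N.
Perpendicular to the incline: N = m g cos θ + P sin θ.
Along the incline: P cos θ = m g sin θ + μ_s N = m g sin θ + μ_s (m g cos θ + P sin θ).
Solving, P (cos θ − μ_s sin θ) = m g (sin θ + μ_s cos θ), so P = 462×9.8×(sin 41° + 0.57 cos 41°)/(cos 41° − 0.57 sin 41°) = 4530×1.086/0.3808 = 12900 N.

P ≈ 12900 N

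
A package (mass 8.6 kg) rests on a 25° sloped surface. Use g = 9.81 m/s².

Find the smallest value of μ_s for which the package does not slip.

At the slip threshold m g sin θ = μ_s m g cos θ, so μ_s,min = tan θ.
μ_s,min = tan 25° = 0.466.

μ_s,min ≈ 0.466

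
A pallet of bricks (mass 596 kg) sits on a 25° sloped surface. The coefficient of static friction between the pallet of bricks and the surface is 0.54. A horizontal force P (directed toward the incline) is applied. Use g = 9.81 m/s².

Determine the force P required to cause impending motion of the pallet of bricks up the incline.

At impending motion up the slope, friction acts down-slope at its limit: f = μ_s N.
Perpendicular to the incline: N = m g cos θ + P sin θ.
Along the incline: P cos θ = m g sin θ + μ_s N = m g sin θ + μ_s (m g cos θ + P sin θ).
Solving, P (cos θ − μ_s sin θ) = m g (sin θ + μ_s cos θ), so P = 596×9.81×(sin 25° + 0.54 cos 25°)/(cos 25° − 0.54 sin 25°) = 5850×0.912/0.6781 = 7860 N.

P ≈ 7860 N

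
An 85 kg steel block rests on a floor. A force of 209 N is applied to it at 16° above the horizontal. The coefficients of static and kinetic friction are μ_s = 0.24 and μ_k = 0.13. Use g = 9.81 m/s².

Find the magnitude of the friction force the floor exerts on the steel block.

Vertical equilibrium gives N = m g − P sin α = 776.2 N.
For equilibrium, f = P cos α = 209×cos 16° = 200.9 N.
The static-friction limit is μ_s N = 186.3 N.
The required friction exceeds μ_s N, so the steel block moves and f = μ_k N = 101 N.

f ≈ 101 N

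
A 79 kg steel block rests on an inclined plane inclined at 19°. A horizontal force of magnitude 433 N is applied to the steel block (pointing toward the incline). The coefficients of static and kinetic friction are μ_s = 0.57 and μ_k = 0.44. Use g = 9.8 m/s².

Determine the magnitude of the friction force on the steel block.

f ≈ 157 N (down the incline)

Normal direction: N = m g cos θ + P sin θ = 873 N.
Parallel to the incline: P cos θ − m g sin θ = 409.4 − 252.1 = 157.4 N; the friction needed to balance this is 157.4 N acting down the slope.
The limit of static friction is μ_s N = 497.6 N.
|f_req| = 157.4 ≤ 497.6 N → the steel block is in equilibrium; friction equals the required value.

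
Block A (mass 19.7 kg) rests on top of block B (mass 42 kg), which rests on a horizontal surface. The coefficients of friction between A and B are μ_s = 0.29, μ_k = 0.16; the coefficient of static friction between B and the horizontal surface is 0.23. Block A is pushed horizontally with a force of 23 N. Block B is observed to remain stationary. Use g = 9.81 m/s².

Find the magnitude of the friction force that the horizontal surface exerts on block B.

f ≈ 23 N

Between the blocks, N₁ = m_A g = 193.3 N.
Maximum static friction on A from B: μ_s N₁ = 0.29×193.3 = 56.04 N.
P = 23 N is within that limit, so A and B move together (both at rest); the A–B friction is simply f₁ = P = 23 N.
B experiences an equal 23 N forward from A (third law). B is in equilibrium, so the floor supplies f₂ = 23 N of static friction (limit μ_s(m_A+m_B)g = 139.2 N, not exceeded).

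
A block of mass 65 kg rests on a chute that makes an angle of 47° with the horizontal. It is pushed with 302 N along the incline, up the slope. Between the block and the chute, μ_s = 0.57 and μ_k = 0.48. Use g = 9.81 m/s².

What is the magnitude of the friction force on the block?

f ≈ 164 N (up the incline)

Normal force: N = m g cos θ = 65 × 9.81 × cos 47° = 434.9 N.
For equilibrium along the incline the friction force must supply f = m g sin θ − P = 466.3 − 302 = 164.3 N (positive meaning up-slope).
Maximum static friction available: μ_s N = 0.57 × 434.9 = 247.9 N.
Since |164.3| ≤ 247.9 N, no slip — friction simply equals what equilibrium demands.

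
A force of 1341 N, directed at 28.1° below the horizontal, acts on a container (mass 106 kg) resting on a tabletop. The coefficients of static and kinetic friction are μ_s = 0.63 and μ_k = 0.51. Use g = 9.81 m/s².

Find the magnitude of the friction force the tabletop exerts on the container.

N = m g + P sin α = 1040 + 1341×sin 28.1° = 1671 N.
Horizontally, friction must balance P cos α = 1183 N.
The static-friction limit is μ_s N = 1053 N.
1183 > 1053 N → the container slides; f = μ_k N = 0.51×1671 = 852 N.

f ≈ 852 N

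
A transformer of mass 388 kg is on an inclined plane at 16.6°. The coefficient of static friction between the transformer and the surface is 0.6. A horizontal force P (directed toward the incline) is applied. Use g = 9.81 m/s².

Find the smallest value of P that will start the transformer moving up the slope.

P ≈ 4160 N

At impending motion up the slope, friction acts down-slope at its limit: f = μ_s N.
Perpendicular to the incline: N = m g cos θ + P sin θ.
Along the incline: P cos θ = m g sin θ + μ_s N = m g sin θ + μ_s (m g cos θ + P sin θ).
Solving, P (cos θ − μ_s sin θ) = m g (sin θ + μ_s cos θ), so P = 388×9.81×(sin 16.6° + 0.6 cos 16.6°)/(cos 16.6° − 0.6 sin 16.6°) = 3810×0.8607/0.7869 = 4160 N.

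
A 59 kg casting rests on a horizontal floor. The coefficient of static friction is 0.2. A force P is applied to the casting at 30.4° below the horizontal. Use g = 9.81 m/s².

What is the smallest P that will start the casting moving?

P ≈ 152 N

N = m g + P sin α (the push presses the casting into the horizontal floor).
At impending slip, P cos α = μ_s N = μ_s (m g + P sin α).
Solving: P (cos α − μ_s sin α) = μ_s m g → P = 0.2×579/(cos 30.4° − 0.2 sin 30.4°) = 116/0.7613 = 152 N.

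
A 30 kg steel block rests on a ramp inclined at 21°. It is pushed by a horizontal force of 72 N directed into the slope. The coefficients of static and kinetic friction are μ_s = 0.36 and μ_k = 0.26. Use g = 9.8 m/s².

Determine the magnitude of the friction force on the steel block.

Normal direction: N = m g cos θ + P sin θ = 300.3 N.
Parallel to the incline: P cos θ − m g sin θ = 67.22 − 105.4 = -38.14 N; the friction needed to balance this is 38.14 N acting up the slope.
Maximum static friction: μ_s N = 0.36 × 300.3 = 108.1 N.
|f_req| = 38.14 ≤ 108.1 N → the steel block is in equilibrium; friction equals the required value.

f ≈ 38.1 N (up the incline)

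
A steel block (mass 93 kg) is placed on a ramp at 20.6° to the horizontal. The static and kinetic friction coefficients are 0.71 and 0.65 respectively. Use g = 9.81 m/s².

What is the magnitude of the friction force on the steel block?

Normal force: N = m g cos θ = 93 × 9.81 × cos 20.6° = 854 N.
Along the slope the weight component is m g sin θ = 321 N; friction must supply exactly this, acting up-slope.
Maximum static friction available: μ_s N = 0.71 × 854 = 606.3 N.
Since |321| ≤ 606.3 N, the steel block remains in static equilibrium and friction takes exactly the required value.

f ≈ 321 N (up the incline)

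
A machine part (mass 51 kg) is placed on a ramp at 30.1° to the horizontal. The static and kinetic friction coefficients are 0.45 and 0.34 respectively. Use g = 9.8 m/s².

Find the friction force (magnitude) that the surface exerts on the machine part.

f ≈ 147 N (up the incline)

The normal reaction is N = m g cos θ = 432.4 N.
Along the slope the weight component is m g sin θ = 250.7 N; friction must supply exactly this, acting up-slope.
Static friction can supply at most μ_s N = 194.6 N.
Since |250.7| > 194.6 N, static friction cannot hold it; the machine part slides down the incline and kinetic friction applies: f = μ_k N = 0.34 × 432.4 = 147 N.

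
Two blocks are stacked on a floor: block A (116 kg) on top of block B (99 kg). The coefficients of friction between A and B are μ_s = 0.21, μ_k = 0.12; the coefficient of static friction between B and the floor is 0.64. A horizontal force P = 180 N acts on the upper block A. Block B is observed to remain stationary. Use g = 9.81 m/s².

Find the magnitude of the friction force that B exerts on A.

f ≈ 180 N

The normal force B exerts on A is simply A's weight, N₁ = 1138 N.
So the A–B interface can sustain at most μ_s N₁ = 239 N of static friction.
Since P = 180 N ≤ 239 N, A does not slip on B; friction on A equals P = 180 N.
B experiences an equal 180 N forward from A (third law). B is in equilibrium, so the floor supplies f₂ = 180 N of static friction (limit μ_s(m_A+m_B)g = 1350 N, not exceeded).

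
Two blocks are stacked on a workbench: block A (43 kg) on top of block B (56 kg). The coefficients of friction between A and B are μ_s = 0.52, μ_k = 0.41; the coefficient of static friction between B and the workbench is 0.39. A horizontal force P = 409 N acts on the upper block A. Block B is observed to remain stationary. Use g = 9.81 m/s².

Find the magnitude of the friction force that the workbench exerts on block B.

Normal force at the A–B interface: N₁ = m_A g = 421.8 N.
So the A–B interface can sustain at most μ_s N₁ = 219.4 N of static friction.
P = 409 N exceeds that limit, so A slips over B and the interface friction becomes kinetic: f₁ = μ_k N₁ = 0.41×421.8 = 173 N.
By Newton's third law B feels 173 N forward from A. With B stationary, the floor's static friction on B balances it: f₂ = 173 N (well within μ_s(m_A+m_B)g = 378.8 N).

f ≈ 173 N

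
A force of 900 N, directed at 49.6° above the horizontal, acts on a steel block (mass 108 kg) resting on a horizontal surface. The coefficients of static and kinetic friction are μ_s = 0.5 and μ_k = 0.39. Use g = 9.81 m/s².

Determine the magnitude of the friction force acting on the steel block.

The vertical component of P reduces the normal force: N = m g − P sin α = 1059 − 685.4 = 374.1 N.
Horizontally, friction must balance P cos α = 583.3 N.
The static-friction limit is μ_s N = 187 N.
583.3 > 187 N → the steel block slides; f = μ_k N = 0.39×374.1 = 146 N.

f ≈ 146 N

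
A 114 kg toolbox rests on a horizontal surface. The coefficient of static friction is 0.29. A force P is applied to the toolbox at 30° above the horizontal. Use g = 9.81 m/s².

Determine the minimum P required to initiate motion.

N = m g − P sin α (the pull lifts the toolbox).
At impending slip, P cos α = μ_s N = μ_s (m g − P sin α).
Solving: P (cos α + μ_s sin α) = μ_s m g → P = 0.29×1120/(cos 30° + 0.29 sin 30°) = 324/1.011 = 321 N.

P ≈ 321 N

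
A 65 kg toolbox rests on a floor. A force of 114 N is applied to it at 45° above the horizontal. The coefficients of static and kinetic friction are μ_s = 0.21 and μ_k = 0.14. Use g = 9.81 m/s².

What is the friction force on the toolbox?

N = m g − P sin α = 637.6 − 114×sin 45° = 557 N.
For equilibrium, f = P cos α = 114×cos 45° = 80.61 N.
The static-friction limit is μ_s N = 117 N.
80.61 ≤ 117 N → static; friction equals the required 80.6 N.

f ≈ 80.6 N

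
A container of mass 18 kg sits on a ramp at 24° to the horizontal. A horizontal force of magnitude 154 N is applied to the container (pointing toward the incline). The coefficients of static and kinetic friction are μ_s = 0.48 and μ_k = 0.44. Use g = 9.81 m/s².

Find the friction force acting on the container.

f ≈ 68.9 N (down the incline)

The horizontal push has a component P sin θ into the surface, so N = m g cos θ + P sin θ = 161.3 + 62.64 = 224 N.
Parallel to the incline: P cos θ − m g sin θ = 140.7 − 71.82 = 68.86 N; the friction needed to balance this is 68.86 N acting down the slope.
Maximum static friction: μ_s N = 0.48 × 224 = 107.5 N.
Since 68.86 N is within the 107.5 N limit, the container stays put and friction is exactly 68.9 N.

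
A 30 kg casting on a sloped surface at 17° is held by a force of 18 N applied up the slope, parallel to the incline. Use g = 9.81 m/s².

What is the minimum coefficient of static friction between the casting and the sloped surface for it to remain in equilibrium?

μ_s,min ≈ 0.242

N = m g cos θ = 281.4 N.
Friction must make up the shortfall along the incline: f = m g sin θ − P = 86.04 − 18 = 68.04 N.
At the threshold f = μ_s N, so μ_s,min = 68.04/281.4 = 0.242.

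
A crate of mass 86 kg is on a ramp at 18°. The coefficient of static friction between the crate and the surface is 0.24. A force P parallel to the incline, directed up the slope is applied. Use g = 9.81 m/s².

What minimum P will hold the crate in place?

P_min ≈ 68.1 N

The crate tends to slide down (tan θ > μ_s), so at the point of impending slip friction acts up-slope at its limit: f = μ_s N.
P is parallel to the surface, so N = m g cos θ = 802 N.
Along the incline: P + μ_s N = m g sin θ, so P = 261 − 0.24×802 = 68.1 N.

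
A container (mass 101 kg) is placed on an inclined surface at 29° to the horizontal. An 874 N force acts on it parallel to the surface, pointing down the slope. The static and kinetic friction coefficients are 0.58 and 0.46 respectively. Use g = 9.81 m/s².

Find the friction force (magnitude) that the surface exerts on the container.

The normal reaction is N = m g cos θ = 866.6 N.
The friction needed for equilibrium is m g sin θ + P = 480.4 + 874 = 1354 N, measured positive up-slope.
Static friction can supply at most μ_s N = 502.6 N.
Since |1354| > 502.6 N, static friction cannot hold it; the container slides down the incline and kinetic friction applies: f = μ_k N = 0.46 × 866.6 = 399 N.

f ≈ 399 N (up the incline)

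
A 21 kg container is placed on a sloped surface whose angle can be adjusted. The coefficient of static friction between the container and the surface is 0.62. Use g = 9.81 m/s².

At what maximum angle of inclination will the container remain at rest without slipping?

At the slip threshold, m g sin θ = μ_s · m g cos θ, so tan θ = μ_s.
θ_max = arctan(0.62) = 31.8°.

θ_max ≈ 31.8°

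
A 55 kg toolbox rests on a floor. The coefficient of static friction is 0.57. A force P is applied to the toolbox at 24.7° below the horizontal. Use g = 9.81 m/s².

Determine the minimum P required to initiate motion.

N = m g + P sin α (the push presses the toolbox into the floor).
At impending slip, P cos α = μ_s N = μ_s (m g + P sin α).
Solving: P (cos α − μ_s sin α) = μ_s m g → P = 0.57×540/(cos 24.7° − 0.57 sin 24.7°) = 308/0.6703 = 459 N.

P ≈ 459 N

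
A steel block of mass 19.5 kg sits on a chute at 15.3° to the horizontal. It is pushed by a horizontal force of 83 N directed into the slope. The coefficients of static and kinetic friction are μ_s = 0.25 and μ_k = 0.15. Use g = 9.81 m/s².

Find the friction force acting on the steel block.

f ≈ 29.6 N (down the incline)

Resolve perpendicular to the incline: N = m g cos θ + P sin θ = 19.5×9.81×cos 15.3° + 83×sin 15.3° = 206.4 N.
Parallel to the incline: P cos θ − m g sin θ = 80.06 − 50.48 = 29.58 N; the friction needed to balance this is 29.58 N acting down the slope.
The limit of static friction is μ_s N = 51.6 N.
|f_req| = 29.58 ≤ 51.6 N → the steel block is in equilibrium; friction equals the required value.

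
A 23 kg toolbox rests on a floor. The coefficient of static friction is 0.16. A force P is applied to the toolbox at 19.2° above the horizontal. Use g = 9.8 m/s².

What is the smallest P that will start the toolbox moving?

N = m g − P sin α (the pull lifts the toolbox).
At impending slip, P cos α = μ_s N = μ_s (m g − P sin α).
Solving: P (cos α + μ_s sin α) = μ_s m g → P = 0.16×225/(cos 19.2° + 0.16 sin 19.2°) = 36.1/0.997 = 36.2 N.

P ≈ 36.2 N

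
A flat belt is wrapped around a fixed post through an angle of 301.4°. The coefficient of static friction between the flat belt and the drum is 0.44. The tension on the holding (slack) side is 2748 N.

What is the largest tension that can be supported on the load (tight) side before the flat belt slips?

T_max ≈ 27800 N

At impending slip the capstan equation gives T₂/T₁ = e^{μβ} with β in radians.
β = 301.4° × π/180 = 5.26 rad.
e^{μβ} = e^{0.44×5.26} = 10.12.
T₂ = T₁ · e^{μβ} = 2748 × 10.12 = 27800 N.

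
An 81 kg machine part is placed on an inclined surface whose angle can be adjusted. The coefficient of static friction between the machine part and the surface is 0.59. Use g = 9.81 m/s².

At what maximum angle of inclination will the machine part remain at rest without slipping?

θ_max ≈ 30.5°

At the slip threshold, m g sin θ = μ_s · m g cos θ, so tan θ = μ_s.
θ_max = arctan(0.59) = 30.5°.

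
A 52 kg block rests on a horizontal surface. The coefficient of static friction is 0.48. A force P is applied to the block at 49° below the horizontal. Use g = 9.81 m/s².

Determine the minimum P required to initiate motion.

N = m g + P sin α (the push presses the block into the horizontal surface).
At impending slip, P cos α = μ_s N = μ_s (m g + P sin α).
Solving: P (cos α − μ_s sin α) = μ_s m g → P = 0.48×510/(cos 49° − 0.48 sin 49°) = 245/0.2938 = 833 N.

P ≈ 833 N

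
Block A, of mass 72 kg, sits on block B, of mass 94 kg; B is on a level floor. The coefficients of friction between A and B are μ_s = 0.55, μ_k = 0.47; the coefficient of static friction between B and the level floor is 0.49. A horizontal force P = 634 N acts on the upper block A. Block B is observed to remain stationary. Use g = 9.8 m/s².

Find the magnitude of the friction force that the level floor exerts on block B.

f ≈ 332 N

Normal force at the A–B interface: N₁ = m_A g = 705.6 N.
So the A–B interface can sustain at most μ_s N₁ = 388.1 N of static friction.
P = 634 N exceeds that limit, so A slips over B and the interface friction becomes kinetic: f₁ = μ_k N₁ = 0.47×705.6 = 332 N.
B experiences an equal 332 N forward from A (third law). B is in equilibrium, so the floor supplies f₂ = 332 N of static friction (limit μ_s(m_A+m_B)g = 797.1 N, not exceeded).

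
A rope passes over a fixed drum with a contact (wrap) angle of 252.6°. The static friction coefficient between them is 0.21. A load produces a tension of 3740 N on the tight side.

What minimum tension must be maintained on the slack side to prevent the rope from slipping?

Capstan equation at impending slip: T_tight/T_slack = e^{μβ}.
β = 252.6° = 4.409 rad; e^{μβ} = e^{0.21×4.409} = 2.524.
T_slack = T_tight / e^{μβ} = 3740 / 2.524 = 1480 N.

T_min ≈ 1480 N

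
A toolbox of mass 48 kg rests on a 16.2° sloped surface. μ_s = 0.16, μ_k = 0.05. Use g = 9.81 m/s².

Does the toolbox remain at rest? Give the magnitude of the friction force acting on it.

f ≈ 22.6 N

N = m g cos θ = 452 N.
Down-slope weight component: m g sin θ = 131 N.
μ_s N = 72.3 N.
131 > 72.3 N, so it slides; kinetic friction f = μ_k N = 0.05×452 = 22.6 N.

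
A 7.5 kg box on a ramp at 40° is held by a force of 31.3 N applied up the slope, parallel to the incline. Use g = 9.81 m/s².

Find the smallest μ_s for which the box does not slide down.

N = m g cos θ = 56.36 N.
Friction must make up the shortfall along the incline: f = m g sin θ − P = 47.29 − 31.3 = 15.99 N.
At the threshold f = μ_s N, so μ_s,min = 15.99/56.36 = 0.284.

μ_s,min ≈ 0.284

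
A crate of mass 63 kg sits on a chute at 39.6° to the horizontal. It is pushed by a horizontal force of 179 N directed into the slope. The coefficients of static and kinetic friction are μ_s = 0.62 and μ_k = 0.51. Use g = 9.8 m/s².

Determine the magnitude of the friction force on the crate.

f ≈ 256 N (up the incline)

Resolve perpendicular to the incline: N = m g cos θ + P sin θ = 63×9.8×cos 39.6° + 179×sin 39.6° = 589.8 N.
Parallel to the incline: P cos θ − m g sin θ = 137.9 − 393.5 = -255.6 N; the friction needed to balance this is 255.6 N acting up the slope.
The limit of static friction is μ_s N = 365.7 N.
|f_req| = 255.6 ≤ 365.7 N → the crate is in equilibrium; friction equals the required value.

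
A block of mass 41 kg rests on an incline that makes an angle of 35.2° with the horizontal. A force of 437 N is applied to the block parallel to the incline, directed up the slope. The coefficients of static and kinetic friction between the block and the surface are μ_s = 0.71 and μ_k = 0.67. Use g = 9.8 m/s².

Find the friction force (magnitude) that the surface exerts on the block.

The normal reaction is N = m g cos θ = 328.3 N.
For equilibrium along the incline the friction force must supply f = m g sin θ − P = 231.6 − 437 = -205.4 N (positive meaning up-slope).
Static friction can supply at most μ_s N = 233.1 N.
Since |-205.4| ≤ 233.1 N, static friction is sufficient; f equals the required value, not μ_s N.

f ≈ 205 N (down the incline)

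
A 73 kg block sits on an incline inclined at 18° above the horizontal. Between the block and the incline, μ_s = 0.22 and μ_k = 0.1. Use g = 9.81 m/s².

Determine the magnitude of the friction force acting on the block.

Perpendicular to the surface, N = m g cos θ = 73·9.81·cos 18° = 681.1 N.
For equilibrium along the incline, friction must balance the weight component: f = m g sin θ = 221.3 N up the slope.
The static-friction ceiling is μ_s N = 0.22 × 681.1 = 149.8 N.
|221.3| exceeds 149.8 N, so the block slips down-slope; friction is kinetic, f = μ_k N = 0.1×681.1 = 68.1 N.

f ≈ 68.1 N (up the incline)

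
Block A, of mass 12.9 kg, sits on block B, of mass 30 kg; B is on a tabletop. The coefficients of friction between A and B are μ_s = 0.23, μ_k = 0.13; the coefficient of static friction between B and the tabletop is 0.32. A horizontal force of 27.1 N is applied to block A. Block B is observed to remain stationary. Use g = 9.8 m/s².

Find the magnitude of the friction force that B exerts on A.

f ≈ 27.1 N

Between the blocks, N₁ = m_A g = 126.4 N.
Maximum static friction on A from B: μ_s N₁ = 0.23×126.4 = 29.08 N.
Since P = 27.1 N ≤ 29.08 N, A does not slip on B; friction on A equals P = 27.1 N.
B experiences an equal 27.1 N forward from A (third law). B is in equilibrium, so the floor supplies f₂ = 27.1 N of static friction (limit μ_s(m_A+m_B)g = 134.5 N, not exceeded).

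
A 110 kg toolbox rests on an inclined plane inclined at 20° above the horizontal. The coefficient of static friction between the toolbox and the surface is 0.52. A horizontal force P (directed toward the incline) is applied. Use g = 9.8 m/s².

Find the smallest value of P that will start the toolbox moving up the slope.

At impending motion up the slope, friction acts down-slope at its limit: f = μ_s N.
Perpendicular to the incline: N = m g cos θ + P sin θ.
Along the incline: P cos θ = m g sin θ + μ_s N = m g sin θ + μ_s (m g cos θ + P sin θ).
Solving, P (cos θ − μ_s sin θ) = m g (sin θ + μ_s cos θ), so P = 110×9.8×(sin 20° + 0.52 cos 20°)/(cos 20° − 0.52 sin 20°) = 1080×0.8307/0.7618 = 1180 N.

P ≈ 1180 N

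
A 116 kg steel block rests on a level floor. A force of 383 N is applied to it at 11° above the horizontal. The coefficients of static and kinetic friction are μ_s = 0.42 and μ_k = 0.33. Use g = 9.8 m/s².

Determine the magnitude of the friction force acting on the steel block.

N = m g − P sin α = 1137 − 383×sin 11° = 1064 N.
Horizontally, friction must balance P cos α = 376 N.
μ_s N = 0.42 × 1064 = 446.8 N.
Since 376 N does not exceed the limit, the steel block stays at rest and f = 376 N.

f ≈ 376 N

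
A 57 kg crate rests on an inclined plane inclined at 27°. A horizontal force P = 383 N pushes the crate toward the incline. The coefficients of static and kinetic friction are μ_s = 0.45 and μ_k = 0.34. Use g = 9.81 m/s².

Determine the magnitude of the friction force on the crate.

f ≈ 87.4 N (down the incline)

The horizontal push has a component P sin θ into the surface, so N = m g cos θ + P sin θ = 498.2 + 173.9 = 672.1 N.
Along the incline, the net driving force (taking up-slope positive) is P cos θ − m g sin θ = 341.3 − 253.9 = 87.4 N, so equilibrium requires friction f = -87.4 N (down-slope).
The limit of static friction is μ_s N = 302.4 N.
Since 87.4 N is within the 302.4 N limit, the crate stays put and friction is exactly 87.4 N.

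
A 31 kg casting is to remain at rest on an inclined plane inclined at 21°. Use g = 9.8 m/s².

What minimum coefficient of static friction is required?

μ_s,min ≈ 0.384

At the slip threshold m g sin θ = μ_s m g cos θ, so μ_s,min = tan θ.
μ_s,min = tan 21° = 0.384.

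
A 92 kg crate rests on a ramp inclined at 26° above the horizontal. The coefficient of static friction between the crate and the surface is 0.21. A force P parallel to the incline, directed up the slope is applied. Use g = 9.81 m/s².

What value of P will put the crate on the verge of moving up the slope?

At impending motion up the slope, friction acts down-slope at its limit: f = μ_s N.
P is parallel to the surface, so N = m g cos θ = 811 N.
Along the incline: P = m g sin θ + μ_s N = 396 + 0.21×811 = 566 N.

P ≈ 566 N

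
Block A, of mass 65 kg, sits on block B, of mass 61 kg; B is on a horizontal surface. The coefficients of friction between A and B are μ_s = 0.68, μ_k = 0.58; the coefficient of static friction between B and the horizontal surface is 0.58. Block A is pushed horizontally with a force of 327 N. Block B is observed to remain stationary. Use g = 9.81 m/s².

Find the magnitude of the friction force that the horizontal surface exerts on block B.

Between the blocks, N₁ = m_A g = 637.6 N.
So the A–B interface can sustain at most μ_s N₁ = 433.6 N of static friction.
P = 327 N is within that limit, so A and B move together (both at rest); the A–B friction is simply f₁ = P = 327 N.
B experiences an equal 327 N forward from A (third law). B is in equilibrium, so the floor supplies f₂ = 327 N of static friction (limit μ_s(m_A+m_B)g = 716.9 N, not exceeded).

f ≈ 327 N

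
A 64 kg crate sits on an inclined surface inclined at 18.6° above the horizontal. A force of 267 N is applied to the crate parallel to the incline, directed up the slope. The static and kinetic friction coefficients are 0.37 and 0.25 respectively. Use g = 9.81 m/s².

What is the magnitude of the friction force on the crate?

f ≈ 66.7 N (down the incline)

The normal reaction is N = m g cos θ = 595 N.
The friction needed for equilibrium is m g sin θ − P = 200.3 − 267 = -66.74 N, measured positive up-slope.
Static friction can supply at most μ_s N = 220.2 N.
Since |-66.74| ≤ 220.2 N, no slip — friction simply equals what equilibrium demands.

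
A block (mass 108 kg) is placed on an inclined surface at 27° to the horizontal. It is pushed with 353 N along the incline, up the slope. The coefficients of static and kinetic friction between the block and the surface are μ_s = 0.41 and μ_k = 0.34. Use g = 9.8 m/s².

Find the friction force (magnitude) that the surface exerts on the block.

The normal reaction is N = m g cos θ = 943 N.
For equilibrium along the incline the friction force must supply f = m g sin θ − P = 480.5 − 353 = 127.5 N (positive meaning up-slope).
Static friction can supply at most μ_s N = 386.6 N.
Since |127.5| ≤ 386.6 N, static friction is sufficient; f equals the required value, not μ_s N.

f ≈ 128 N (up the incline)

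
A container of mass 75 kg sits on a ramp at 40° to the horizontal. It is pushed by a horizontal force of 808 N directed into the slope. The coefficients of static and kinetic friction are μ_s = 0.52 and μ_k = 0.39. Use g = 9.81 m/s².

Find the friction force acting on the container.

The horizontal push has a component P sin θ into the surface, so N = m g cos θ + P sin θ = 563.6 + 519.4 = 1083 N.
Parallel to the incline: P cos θ − m g sin θ = 619 − 472.9 = 146 N; the friction needed to balance this is 146 N acting down the slope.
The limit of static friction is μ_s N = 563.2 N.
Since 146 N is within the 563.2 N limit, the container stays put and friction is exactly 146 N.

f ≈ 146 N (down the incline)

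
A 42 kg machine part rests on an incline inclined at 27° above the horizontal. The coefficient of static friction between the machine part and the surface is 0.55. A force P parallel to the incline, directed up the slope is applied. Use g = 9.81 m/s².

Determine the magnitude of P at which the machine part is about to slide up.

At impending motion up the slope, friction acts down-slope at its limit: f = μ_s N.
P is parallel to the surface, so N = m g cos θ = 367 N.
Along the incline: P = m g sin θ + μ_s N = 187 + 0.55×367 = 389 N.

P ≈ 389 N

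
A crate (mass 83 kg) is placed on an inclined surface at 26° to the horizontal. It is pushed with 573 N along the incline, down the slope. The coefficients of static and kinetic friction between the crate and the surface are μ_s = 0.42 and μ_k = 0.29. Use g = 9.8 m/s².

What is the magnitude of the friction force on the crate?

Perpendicular to the surface, N = m g cos θ = 83·9.8·cos 26° = 731.1 N.
The friction needed for equilibrium is m g sin θ + P = 356.6 + 573 = 929.6 N, measured positive up-slope.
Static friction can supply at most μ_s N = 307.1 N.
|929.6| exceeds 307.1 N, so the crate slips down-slope; friction is kinetic, f = μ_k N = 0.29×731.1 = 212 N.

f ≈ 212 N (up the incline)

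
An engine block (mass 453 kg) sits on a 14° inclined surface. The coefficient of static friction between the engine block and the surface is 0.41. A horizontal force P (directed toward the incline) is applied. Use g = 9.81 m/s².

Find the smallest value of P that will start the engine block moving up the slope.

P ≈ 3260 N

At impending motion up the slope, friction acts down-slope at its limit: f = μ_s N.
Perpendicular to the incline: N = m g cos θ + P sin θ.
Along the incline: P cos θ = m g sin θ + μ_s N = m g sin θ + μ_s (m g cos θ + P sin θ).
Solving, P (cos θ − μ_s sin θ) = m g (sin θ + μ_s cos θ), so P = 453×9.81×(sin 14° + 0.41 cos 14°)/(cos 14° − 0.41 sin 14°) = 4440×0.6397/0.8711 = 3260 N.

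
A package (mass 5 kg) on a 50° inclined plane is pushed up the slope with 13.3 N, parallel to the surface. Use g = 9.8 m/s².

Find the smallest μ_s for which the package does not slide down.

N = m g cos θ = 31.5 N.
Friction must make up the shortfall along the incline: f = m g sin θ − P = 37.54 − 13.3 = 24.24 N.
At the threshold f = μ_s N, so μ_s,min = 24.24/31.5 = 0.769.

μ_s,min ≈ 0.769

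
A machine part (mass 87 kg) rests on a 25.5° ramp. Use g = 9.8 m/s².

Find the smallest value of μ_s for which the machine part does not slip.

μ_s,min ≈ 0.477

At the slip threshold m g sin θ = μ_s m g cos θ, so μ_s,min = tan θ.
μ_s,min = tan 25.5° = 0.477.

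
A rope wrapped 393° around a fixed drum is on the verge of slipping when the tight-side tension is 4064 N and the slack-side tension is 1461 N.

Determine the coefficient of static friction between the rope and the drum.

μ ≈ 0.149

T₂/T₁ = e^{μβ} → μ = ln(T₂/T₁)/β.
β = 393° = 6.859 rad.
μ = ln(4064/1461)/6.859 = ln(2.782)/6.859 = 0.149.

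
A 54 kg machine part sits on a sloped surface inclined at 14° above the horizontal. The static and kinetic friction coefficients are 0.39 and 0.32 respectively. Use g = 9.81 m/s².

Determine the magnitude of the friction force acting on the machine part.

Normal force: N = m g cos θ = 54 × 9.81 × cos 14° = 514 N.
Along the slope the weight component is m g sin θ = 128.2 N; friction must supply exactly this, acting up-slope.
Static friction can supply at most μ_s N = 200.5 N.
Since |128.2| ≤ 200.5 N, no slip — friction simply equals what equilibrium demands.

f ≈ 128 N (up the incline)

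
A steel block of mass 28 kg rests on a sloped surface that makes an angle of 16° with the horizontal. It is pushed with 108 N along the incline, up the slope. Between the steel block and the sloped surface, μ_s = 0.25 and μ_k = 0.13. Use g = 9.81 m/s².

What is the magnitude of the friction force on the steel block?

f ≈ 32.3 N (down the incline)

Perpendicular to the surface, N = m g cos θ = 28·9.81·cos 16° = 264 N.
For equilibrium along the incline the friction force must supply f = m g sin θ − P = 75.71 − 108 = -32.29 N (positive meaning up-slope).
Static friction can supply at most μ_s N = 66.01 N.
Since |-32.29| ≤ 66.01 N, static friction is sufficient; f equals the required value, not μ_s N.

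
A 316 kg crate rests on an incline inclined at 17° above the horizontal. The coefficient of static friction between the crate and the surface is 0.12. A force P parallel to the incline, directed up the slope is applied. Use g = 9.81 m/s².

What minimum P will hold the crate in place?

The crate tends to slide down (tan θ > μ_s), so at the point of impending slip friction acts up-slope at its limit: f = μ_s N.
P is parallel to the surface, so N = m g cos θ = 2960 N.
Along the incline: P + μ_s N = m g sin θ, so P = 906 − 0.12×2960 = 551 N.

P_min ≈ 551 N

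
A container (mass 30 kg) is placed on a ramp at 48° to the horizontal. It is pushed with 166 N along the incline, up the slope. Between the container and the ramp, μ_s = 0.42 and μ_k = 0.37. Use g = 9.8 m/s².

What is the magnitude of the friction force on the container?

f ≈ 52.5 N (up the incline)

The normal reaction is N = m g cos θ = 196.7 N.
The friction needed for equilibrium is m g sin θ − P = 218.5 − 166 = 52.48 N, measured positive up-slope.
Static friction can supply at most μ_s N = 82.62 N.
Since |52.48| ≤ 82.62 N, the container remains in static equilibrium and friction takes exactly the required value.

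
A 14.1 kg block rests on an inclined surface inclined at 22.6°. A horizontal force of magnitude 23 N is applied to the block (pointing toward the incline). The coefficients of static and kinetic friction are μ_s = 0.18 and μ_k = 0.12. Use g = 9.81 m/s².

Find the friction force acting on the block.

f ≈ 16.4 N (up the incline)

The horizontal push has a component P sin θ into the surface, so N = m g cos θ + P sin θ = 127.7 + 8.839 = 136.5 N.
Along the incline, the net driving force (taking up-slope positive) is P cos θ − m g sin θ = 21.23 − 53.16 = -31.92 N, so equilibrium requires friction f = 31.92 N (up-slope).
Maximum static friction: μ_s N = 0.18 × 136.5 = 24.58 N.
|f_req| = 31.92 > 24.58 N → the block slides down the incline; f = μ_k N = 0.12 × 136.5 = 16.4 N.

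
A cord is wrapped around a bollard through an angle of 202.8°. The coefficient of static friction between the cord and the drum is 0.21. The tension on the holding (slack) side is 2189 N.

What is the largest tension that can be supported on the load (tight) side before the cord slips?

T_max ≈ 4600 N

At impending slip the capstan equation gives T₂/T₁ = e^{μβ} with β in radians.
β = 202.8° × π/180 = 3.54 rad.
e^{μβ} = e^{0.21×3.54} = 2.103.
T₂ = T₁ · e^{μβ} = 2189 × 2.103 = 4600 N.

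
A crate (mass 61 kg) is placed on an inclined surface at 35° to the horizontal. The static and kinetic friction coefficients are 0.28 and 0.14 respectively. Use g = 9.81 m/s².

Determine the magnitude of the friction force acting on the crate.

The normal reaction is N = m g cos θ = 490.2 N.
Along the slope the weight component is m g sin θ = 343.2 N; friction must supply exactly this, acting up-slope.
Static friction can supply at most μ_s N = 137.3 N.
Since |343.2| > 137.3 N, static friction cannot hold it; the crate slides down the incline and kinetic friction applies: f = μ_k N = 0.14 × 490.2 = 68.6 N.

f ≈ 68.6 N (up the incline)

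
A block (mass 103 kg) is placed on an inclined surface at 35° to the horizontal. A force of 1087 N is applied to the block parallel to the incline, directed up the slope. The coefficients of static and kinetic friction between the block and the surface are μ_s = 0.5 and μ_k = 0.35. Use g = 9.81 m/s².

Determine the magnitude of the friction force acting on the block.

f ≈ 290 N (down the incline)

The normal reaction is N = m g cos θ = 827.7 N.
Parallel to the incline, ΣF = 0 gives f = m g sin θ − P = 579.6 − 1087 = -507.4 N (up-slope positive).
Maximum static friction available: μ_s N = 0.5 × 827.7 = 413.8 N.
|-507.4| exceeds 413.8 N, so the block slips up-slope; friction is kinetic, f = μ_k N = 0.35×827.7 = 290 N.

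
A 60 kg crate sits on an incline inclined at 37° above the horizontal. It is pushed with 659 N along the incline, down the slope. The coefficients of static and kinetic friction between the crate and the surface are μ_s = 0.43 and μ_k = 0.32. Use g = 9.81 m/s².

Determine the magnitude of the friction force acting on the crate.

Normal force: N = m g cos θ = 60 × 9.81 × cos 37° = 470.1 N.
Parallel to the incline, ΣF = 0 gives f = m g sin θ + P = 354.2 + 659 = 1013 N (up-slope positive).
Maximum static friction available: μ_s N = 0.43 × 470.1 = 202.1 N.
Since |1013| > 202.1 N, static friction cannot hold it; the crate slides down the incline and kinetic friction applies: f = μ_k N = 0.32 × 470.1 = 150 N.

f ≈ 150 N (up the incline)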